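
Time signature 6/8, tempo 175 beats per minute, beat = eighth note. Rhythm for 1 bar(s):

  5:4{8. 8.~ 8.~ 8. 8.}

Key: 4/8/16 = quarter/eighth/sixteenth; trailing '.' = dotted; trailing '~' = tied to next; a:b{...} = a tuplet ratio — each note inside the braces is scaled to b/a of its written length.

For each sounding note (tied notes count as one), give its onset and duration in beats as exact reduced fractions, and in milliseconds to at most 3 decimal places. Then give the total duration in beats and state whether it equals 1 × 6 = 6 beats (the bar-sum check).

1) 0.0ms=0b +411.429ms=6/5b
2) 411.429ms=6/5b +1234.286ms=18/5b
3) 1645.714ms=24/5b +411.429ms=6/5b
Σ=6b of 6 (175bpm 6/8) — PASS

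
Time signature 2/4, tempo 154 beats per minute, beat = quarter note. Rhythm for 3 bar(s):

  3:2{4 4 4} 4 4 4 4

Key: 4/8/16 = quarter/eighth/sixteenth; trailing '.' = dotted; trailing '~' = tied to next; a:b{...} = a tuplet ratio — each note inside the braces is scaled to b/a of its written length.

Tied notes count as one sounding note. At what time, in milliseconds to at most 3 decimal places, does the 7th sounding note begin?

note 7 onset = 5b = 1948.052ms

1. 0.0ms @ 0 + 259.74ms (2/3)
2. 259.74ms @ 2/3 + 259.74ms (2/3)
3. 519.481ms @ 4/3 + 259.74ms (2/3)
4. 779.221ms @ 2 + 389.61ms (1)
5. 1168.831ms @ 3 + 389.61ms (1)
6. 1558.442ms @ 4 + 389.61ms (1)
7. 1948.052ms @ 5 + 389.61ms (1)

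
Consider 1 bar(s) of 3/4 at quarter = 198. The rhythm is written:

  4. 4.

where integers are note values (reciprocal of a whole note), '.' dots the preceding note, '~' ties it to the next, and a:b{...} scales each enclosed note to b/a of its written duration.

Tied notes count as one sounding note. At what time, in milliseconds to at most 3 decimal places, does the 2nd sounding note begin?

1. 0.0ms @ 0 + 454.545ms (3/2)
2. 454.545ms @ 3/2 + 454.545ms (3/2)

note 2 onset = 3/2b = 454.545ms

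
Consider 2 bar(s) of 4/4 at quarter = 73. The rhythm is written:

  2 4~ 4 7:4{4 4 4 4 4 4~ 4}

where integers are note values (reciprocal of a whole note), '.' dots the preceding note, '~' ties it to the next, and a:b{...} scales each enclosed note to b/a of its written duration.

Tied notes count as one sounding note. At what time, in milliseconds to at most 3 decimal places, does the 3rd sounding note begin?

1. 0.0ms @ 0 + 1643.836ms (2)
2. 1643.836ms @ 2 + 1643.836ms (2)
3. 3287.671ms @ 4 + 469.667ms (4/7)
4. 3757.339ms @ 32/7 + 469.667ms (4/7)
5. 4227.006ms @ 36/7 + 469.667ms (4/7)
6. 4696.673ms @ 40/7 + 469.667ms (4/7)
7. 5166.341ms @ 44/7 + 469.667ms (4/7)
8. 5636.008ms @ 48/7 + 939.335ms (8/7)

note 3 onset = 4b = 3287.671ms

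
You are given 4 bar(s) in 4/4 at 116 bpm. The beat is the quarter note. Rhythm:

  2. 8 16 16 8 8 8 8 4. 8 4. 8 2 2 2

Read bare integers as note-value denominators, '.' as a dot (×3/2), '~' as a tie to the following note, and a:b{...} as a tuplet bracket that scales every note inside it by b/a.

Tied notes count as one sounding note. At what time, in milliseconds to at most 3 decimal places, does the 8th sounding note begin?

1. 0.0ms @ 0 + 1551.724ms (3)
2. 1551.724ms @ 3 + 258.621ms (1/2)
3. 1810.345ms @ 7/2 + 129.31ms (1/4)
4. 1939.655ms @ 15/4 + 129.31ms (1/4)
5. 2068.966ms @ 4 + 258.621ms (1/2)
6. 2327.586ms @ 9/2 + 258.621ms (1/2)
7. 2586.207ms @ 5 + 258.621ms (1/2)
8. 2844.828ms @ 11/2 + 258.621ms (1/2)
9. 3103.448ms @ 6 + 775.862ms (3/2)
10. 3879.31ms @ 15/2 + 258.621ms (1/2)
11. 4137.931ms @ 8 + 775.862ms (3/2)
12. 4913.793ms @ 19/2 + 258.621ms (1/2)
13. 5172.414ms @ 10 + 1034.483ms (2)
14. 6206.897ms @ 12 + 1034.483ms (2)
15. 7241.379ms @ 14 + 1034.483ms (2)

note 8 onset = 11/2b = 2844.828ms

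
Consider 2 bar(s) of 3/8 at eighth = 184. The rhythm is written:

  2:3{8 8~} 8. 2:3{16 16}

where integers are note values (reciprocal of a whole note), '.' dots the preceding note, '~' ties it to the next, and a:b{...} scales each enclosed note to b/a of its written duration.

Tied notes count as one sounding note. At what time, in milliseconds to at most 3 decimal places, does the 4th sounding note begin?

1. 0.0ms @ 0 + 489.13ms (3/2)
2. 489.13ms @ 3/2 + 978.261ms (3)
3. 1467.391ms @ 9/2 + 244.565ms (3/4)
4. 1711.957ms @ 21/4 + 244.565ms (3/4)

note 4 onset = 21/4b = 1711.957ms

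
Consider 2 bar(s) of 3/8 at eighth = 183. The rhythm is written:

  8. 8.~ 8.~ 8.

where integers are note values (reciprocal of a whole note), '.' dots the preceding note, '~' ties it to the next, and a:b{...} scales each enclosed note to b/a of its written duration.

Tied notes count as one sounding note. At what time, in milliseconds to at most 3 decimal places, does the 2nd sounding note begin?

note 2 onset = 3/2b = 491.803ms

1. 0.0ms @ 0 + 491.803ms (3/2)
2. 491.803ms @ 3/2 + 1475.41ms (9/2)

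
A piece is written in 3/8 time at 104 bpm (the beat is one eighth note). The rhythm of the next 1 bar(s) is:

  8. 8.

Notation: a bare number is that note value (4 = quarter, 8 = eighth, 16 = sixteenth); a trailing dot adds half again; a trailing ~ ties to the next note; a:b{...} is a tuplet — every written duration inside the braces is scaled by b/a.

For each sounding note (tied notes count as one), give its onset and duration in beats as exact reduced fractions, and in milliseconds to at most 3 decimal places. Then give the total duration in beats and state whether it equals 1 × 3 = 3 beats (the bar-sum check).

1) 0.0ms=0b +865.385ms=3/2b
2) 865.385ms=3/2b +865.385ms=3/2b
Σ=3b of 3 (104bpm 3/8) — PASS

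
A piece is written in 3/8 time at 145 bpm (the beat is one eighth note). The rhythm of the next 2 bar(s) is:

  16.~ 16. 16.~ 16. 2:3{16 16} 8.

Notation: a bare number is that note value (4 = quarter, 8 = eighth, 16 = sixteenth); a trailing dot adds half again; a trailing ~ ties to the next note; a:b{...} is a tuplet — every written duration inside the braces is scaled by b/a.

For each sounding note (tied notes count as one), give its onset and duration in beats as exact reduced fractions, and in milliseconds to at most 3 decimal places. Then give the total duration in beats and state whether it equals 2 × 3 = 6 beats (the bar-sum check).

1) 0.0ms=0b +620.69ms=3/2b
2) 620.69ms=3/2b +620.69ms=3/2b
3) 1241.379ms=3b +310.345ms=3/4b
4) 1551.724ms=15/4b +310.345ms=3/4b
5) 1862.069ms=9/2b +620.69ms=3/2b
Σ=6b of 6 (145bpm 3/8) — PASS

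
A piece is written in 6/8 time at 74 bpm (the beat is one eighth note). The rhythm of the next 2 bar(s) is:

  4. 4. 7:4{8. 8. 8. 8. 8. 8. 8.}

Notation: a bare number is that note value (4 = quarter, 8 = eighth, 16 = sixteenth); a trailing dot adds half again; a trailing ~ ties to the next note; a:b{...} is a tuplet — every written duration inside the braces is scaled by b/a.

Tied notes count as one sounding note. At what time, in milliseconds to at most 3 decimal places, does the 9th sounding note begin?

note 9 onset = 78/7b = 9034.749ms

1. 0.0ms @ 0 + 2432.432ms (3)
2. 2432.432ms @ 3 + 2432.432ms (3)
3. 4864.865ms @ 6 + 694.981ms (6/7)
4. 5559.846ms @ 48/7 + 694.981ms (6/7)
5. 6254.826ms @ 54/7 + 694.981ms (6/7)
6. 6949.807ms @ 60/7 + 694.981ms (6/7)
7. 7644.788ms @ 66/7 + 694.981ms (6/7)
8. 8339.768ms @ 72/7 + 694.981ms (6/7)
9. 9034.749ms @ 78/7 + 694.981ms (6/7)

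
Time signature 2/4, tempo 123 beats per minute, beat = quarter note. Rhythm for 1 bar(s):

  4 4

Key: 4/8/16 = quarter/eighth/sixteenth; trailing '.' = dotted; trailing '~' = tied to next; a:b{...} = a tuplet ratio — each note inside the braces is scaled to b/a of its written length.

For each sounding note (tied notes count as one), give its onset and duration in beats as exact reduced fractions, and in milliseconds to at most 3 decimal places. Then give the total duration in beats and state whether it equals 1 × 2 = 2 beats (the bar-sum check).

1) 0.0ms=0b +487.805ms=1b
2) 487.805ms=1b +487.805ms=1b
Σ=2b of 2 (123bpm 2/4) — PASS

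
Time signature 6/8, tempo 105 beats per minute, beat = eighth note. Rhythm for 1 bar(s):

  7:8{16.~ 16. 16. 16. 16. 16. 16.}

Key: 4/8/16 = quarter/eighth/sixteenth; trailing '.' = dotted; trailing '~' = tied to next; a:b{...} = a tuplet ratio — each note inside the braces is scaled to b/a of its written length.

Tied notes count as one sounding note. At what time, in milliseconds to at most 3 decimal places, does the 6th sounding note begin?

note 6 onset = 36/7b = 2938.776ms

1. 0.0ms @ 0 + 979.592ms (12/7)
2. 979.592ms @ 12/7 + 489.796ms (6/7)
3. 1469.388ms @ 18/7 + 489.796ms (6/7)
4. 1959.184ms @ 24/7 + 489.796ms (6/7)
5. 2448.98ms @ 30/7 + 489.796ms (6/7)
6. 2938.776ms @ 36/7 + 489.796ms (6/7)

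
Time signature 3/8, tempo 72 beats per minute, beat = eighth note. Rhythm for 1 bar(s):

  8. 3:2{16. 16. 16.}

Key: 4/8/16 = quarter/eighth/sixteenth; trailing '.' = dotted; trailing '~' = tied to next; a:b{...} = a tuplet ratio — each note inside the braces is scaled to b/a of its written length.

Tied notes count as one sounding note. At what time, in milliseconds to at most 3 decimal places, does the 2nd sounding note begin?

1. 0.0ms @ 0 + 1250.0ms (3/2)
2. 1250.0ms @ 3/2 + 416.667ms (1/2)
3. 1666.667ms @ 2 + 416.667ms (1/2)
4. 2083.333ms @ 5/2 + 416.667ms (1/2)

note 2 onset = 3/2b = 1250.0ms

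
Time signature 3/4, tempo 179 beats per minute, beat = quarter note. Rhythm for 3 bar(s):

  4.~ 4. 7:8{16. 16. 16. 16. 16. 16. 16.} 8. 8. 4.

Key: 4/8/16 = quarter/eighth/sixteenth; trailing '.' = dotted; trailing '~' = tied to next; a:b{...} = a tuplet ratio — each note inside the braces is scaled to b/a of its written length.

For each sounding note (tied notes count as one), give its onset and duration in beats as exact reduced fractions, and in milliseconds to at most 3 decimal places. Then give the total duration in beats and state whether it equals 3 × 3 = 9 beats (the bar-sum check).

1) 0.0ms=0b +1005.587ms=3b
2) 1005.587ms=3b +143.655ms=3/7b
3) 1149.242ms=24/7b +143.655ms=3/7b
4) 1292.897ms=27/7b +143.655ms=3/7b
5) 1436.552ms=30/7b +143.655ms=3/7b
6) 1580.208ms=33/7b +143.655ms=3/7b
7) 1723.863ms=36/7b +143.655ms=3/7b
8) 1867.518ms=39/7b +143.655ms=3/7b
9) 2011.173ms=6b +251.397ms=3/4b
10) 2262.57ms=27/4b +251.397ms=3/4b
11) 2513.966ms=15/2b +502.793ms=3/2b
Σ=9b of 9 (179bpm 3/4) — PASS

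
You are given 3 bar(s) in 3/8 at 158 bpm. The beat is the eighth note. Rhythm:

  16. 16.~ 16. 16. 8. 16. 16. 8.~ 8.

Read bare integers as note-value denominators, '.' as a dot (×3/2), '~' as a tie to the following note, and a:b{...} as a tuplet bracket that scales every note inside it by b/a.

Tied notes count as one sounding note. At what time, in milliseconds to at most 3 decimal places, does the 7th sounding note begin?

note 7 onset = 6b = 2278.481ms

1. 0.0ms @ 0 + 284.81ms (3/4)
2. 284.81ms @ 3/4 + 569.62ms (3/2)
3. 854.43ms @ 9/4 + 284.81ms (3/4)
4. 1139.241ms @ 3 + 569.62ms (3/2)
5. 1708.861ms @ 9/2 + 284.81ms (3/4)
6. 1993.671ms @ 21/4 + 284.81ms (3/4)
7. 2278.481ms @ 6 + 1139.241ms (3)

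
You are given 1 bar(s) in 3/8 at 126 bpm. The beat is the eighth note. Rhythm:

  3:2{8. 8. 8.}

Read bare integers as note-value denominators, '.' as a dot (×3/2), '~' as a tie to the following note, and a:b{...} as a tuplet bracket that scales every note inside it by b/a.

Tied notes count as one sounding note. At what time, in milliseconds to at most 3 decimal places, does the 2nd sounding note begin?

note 2 onset = 1b = 476.19ms

1. 0.0ms @ 0 + 476.19ms (1)
2. 476.19ms @ 1 + 476.19ms (1)
3. 952.381ms @ 2 + 476.19ms (1)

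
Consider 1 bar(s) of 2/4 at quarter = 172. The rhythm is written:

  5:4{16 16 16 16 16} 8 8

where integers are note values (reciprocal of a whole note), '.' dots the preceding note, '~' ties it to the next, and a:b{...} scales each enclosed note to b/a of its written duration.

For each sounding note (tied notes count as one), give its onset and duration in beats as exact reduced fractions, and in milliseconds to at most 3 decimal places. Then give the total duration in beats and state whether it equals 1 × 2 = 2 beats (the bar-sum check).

1) 0.0ms=0b +69.767ms=1/5b
2) 69.767ms=1/5b +69.767ms=1/5b
3) 139.535ms=2/5b +69.767ms=1/5b
4) 209.302ms=3/5b +69.767ms=1/5b
5) 279.07ms=4/5b +69.767ms=1/5b
6) 348.837ms=1b +174.419ms=1/2b
7) 523.256ms=3/2b +174.419ms=1/2b
Σ=2b of 2 (172bpm 2/4) — PASS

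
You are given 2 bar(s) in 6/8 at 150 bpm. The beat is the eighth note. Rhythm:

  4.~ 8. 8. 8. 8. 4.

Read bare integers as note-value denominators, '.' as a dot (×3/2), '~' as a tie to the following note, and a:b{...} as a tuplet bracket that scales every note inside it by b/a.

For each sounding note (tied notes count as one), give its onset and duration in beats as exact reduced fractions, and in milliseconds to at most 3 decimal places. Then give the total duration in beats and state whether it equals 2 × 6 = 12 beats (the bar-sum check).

1) 0.0ms=0b +1800.0ms=9/2b
2) 1800.0ms=9/2b +600.0ms=3/2b
3) 2400.0ms=6b +600.0ms=3/2b
4) 3000.0ms=15/2b +600.0ms=3/2b
5) 3600.0ms=9b +1200.0ms=3b
Σ=12b of 12 (150bpm 6/8) — PASS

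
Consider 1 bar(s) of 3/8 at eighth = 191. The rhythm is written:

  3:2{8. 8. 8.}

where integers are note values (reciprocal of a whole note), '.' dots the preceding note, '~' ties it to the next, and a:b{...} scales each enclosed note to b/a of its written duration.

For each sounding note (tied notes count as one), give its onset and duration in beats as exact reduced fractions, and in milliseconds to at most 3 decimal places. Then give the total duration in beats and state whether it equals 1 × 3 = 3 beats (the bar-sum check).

1) 0.0ms=0b +314.136ms=1b
2) 314.136ms=1b +314.136ms=1b
3) 628.272ms=2b +314.136ms=1b
Σ=3b of 3 (191bpm 3/8) — PASS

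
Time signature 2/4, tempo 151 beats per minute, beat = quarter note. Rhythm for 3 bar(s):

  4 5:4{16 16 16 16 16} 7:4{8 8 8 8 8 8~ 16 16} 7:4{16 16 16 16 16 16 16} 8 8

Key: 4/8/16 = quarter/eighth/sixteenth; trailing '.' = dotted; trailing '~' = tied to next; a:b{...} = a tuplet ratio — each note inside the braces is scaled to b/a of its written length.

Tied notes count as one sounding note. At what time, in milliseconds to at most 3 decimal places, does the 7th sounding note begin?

1. 0.0ms @ 0 + 397.351ms (1)
2. 397.351ms @ 1 + 79.47ms (1/5)
3. 476.821ms @ 6/5 + 79.47ms (1/5)
4. 556.291ms @ 7/5 + 79.47ms (1/5)
5. 635.762ms @ 8/5 + 79.47ms (1/5)
6. 715.232ms @ 9/5 + 79.47ms (1/5)
7. 794.702ms @ 2 + 113.529ms (2/7)
8. 908.231ms @ 16/7 + 113.529ms (2/7)
9. 1021.76ms @ 18/7 + 113.529ms (2/7)
10. 1135.289ms @ 20/7 + 113.529ms (2/7)
11. 1248.817ms @ 22/7 + 113.529ms (2/7)
12. 1362.346ms @ 24/7 + 170.293ms (3/7)
13. 1532.64ms @ 27/7 + 56.764ms (1/7)
14. 1589.404ms @ 4 + 56.764ms (1/7)
15. 1646.168ms @ 29/7 + 56.764ms (1/7)
16. 1702.933ms @ 30/7 + 56.764ms (1/7)
17. 1759.697ms @ 31/7 + 56.764ms (1/7)
18. 1816.462ms @ 32/7 + 56.764ms (1/7)
19. 1873.226ms @ 33/7 + 56.764ms (1/7)
20. 1929.991ms @ 34/7 + 56.764ms (1/7)
21. 1986.755ms @ 5 + 198.675ms (1/2)
22. 2185.43ms @ 11/2 + 198.675ms (1/2)

note 7 onset = 2b = 794.702ms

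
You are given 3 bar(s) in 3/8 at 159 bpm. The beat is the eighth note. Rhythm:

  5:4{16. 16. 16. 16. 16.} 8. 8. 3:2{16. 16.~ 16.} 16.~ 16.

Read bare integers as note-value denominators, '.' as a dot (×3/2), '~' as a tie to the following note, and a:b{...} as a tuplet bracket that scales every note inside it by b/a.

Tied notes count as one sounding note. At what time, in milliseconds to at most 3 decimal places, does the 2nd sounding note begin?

note 2 onset = 3/5b = 226.415ms

1. 0.0ms @ 0 + 226.415ms (3/5)
2. 226.415ms @ 3/5 + 226.415ms (3/5)
3. 452.83ms @ 6/5 + 226.415ms (3/5)
4. 679.245ms @ 9/5 + 226.415ms (3/5)
5. 905.66ms @ 12/5 + 226.415ms (3/5)
6. 1132.075ms @ 3 + 566.038ms (3/2)
7. 1698.113ms @ 9/2 + 566.038ms (3/2)
8. 2264.151ms @ 6 + 188.679ms (1/2)
9. 2452.83ms @ 13/2 + 377.358ms (1)
10. 2830.189ms @ 15/2 + 566.038ms (3/2)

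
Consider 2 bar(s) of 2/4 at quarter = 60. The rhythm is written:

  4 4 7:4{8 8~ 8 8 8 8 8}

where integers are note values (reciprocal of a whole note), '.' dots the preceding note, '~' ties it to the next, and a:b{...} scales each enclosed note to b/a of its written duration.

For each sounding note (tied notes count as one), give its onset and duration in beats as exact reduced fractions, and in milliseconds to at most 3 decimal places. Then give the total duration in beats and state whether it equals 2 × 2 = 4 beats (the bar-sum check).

1) 0.0ms=0b +1000.0ms=1b
2) 1000.0ms=1b +1000.0ms=1b
3) 2000.0ms=2b +285.714ms=2/7b
4) 2285.714ms=16/7b +571.429ms=4/7b
5) 2857.143ms=20/7b +285.714ms=2/7b
6) 3142.857ms=22/7b +285.714ms=2/7b
7) 3428.571ms=24/7b +285.714ms=2/7b
8) 3714.286ms=26/7b +285.714ms=2/7b
Σ=4b of 4 (60bpm 2/4) — PASS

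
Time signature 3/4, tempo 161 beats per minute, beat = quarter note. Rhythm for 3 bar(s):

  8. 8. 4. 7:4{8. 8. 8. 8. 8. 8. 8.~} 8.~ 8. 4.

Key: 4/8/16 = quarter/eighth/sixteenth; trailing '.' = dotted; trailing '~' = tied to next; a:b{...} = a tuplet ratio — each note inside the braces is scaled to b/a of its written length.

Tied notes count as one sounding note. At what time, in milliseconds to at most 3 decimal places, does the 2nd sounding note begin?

1. 0.0ms @ 0 + 279.503ms (3/4)
2. 279.503ms @ 3/4 + 279.503ms (3/4)
3. 559.006ms @ 3/2 + 559.006ms (3/2)
4. 1118.012ms @ 3 + 159.716ms (3/7)
5. 1277.728ms @ 24/7 + 159.716ms (3/7)
6. 1437.445ms @ 27/7 + 159.716ms (3/7)
7. 1597.161ms @ 30/7 + 159.716ms (3/7)
8. 1756.877ms @ 33/7 + 159.716ms (3/7)
9. 1916.593ms @ 36/7 + 159.716ms (3/7)
10. 2076.309ms @ 39/7 + 718.722ms (27/14)
11. 2795.031ms @ 15/2 + 559.006ms (3/2)

note 2 onset = 3/4b = 279.503ms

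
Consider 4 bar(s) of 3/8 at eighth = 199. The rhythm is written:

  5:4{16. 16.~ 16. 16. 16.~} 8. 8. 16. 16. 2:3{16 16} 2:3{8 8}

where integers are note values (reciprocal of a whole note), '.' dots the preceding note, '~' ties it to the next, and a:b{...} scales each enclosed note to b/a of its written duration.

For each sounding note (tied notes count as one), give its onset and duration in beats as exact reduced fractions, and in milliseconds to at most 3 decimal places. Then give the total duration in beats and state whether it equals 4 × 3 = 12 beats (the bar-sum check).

1) 0.0ms=0b +180.905ms=3/5b
2) 180.905ms=3/5b +361.809ms=6/5b
3) 542.714ms=9/5b +180.905ms=3/5b
4) 723.618ms=12/5b +633.166ms=21/10b
5) 1356.784ms=9/2b +452.261ms=3/2b
6) 1809.045ms=6b +226.131ms=3/4b
7) 2035.176ms=27/4b +226.131ms=3/4b
8) 2261.307ms=15/2b +226.131ms=3/4b
9) 2487.437ms=33/4b +226.131ms=3/4b
10) 2713.568ms=9b +452.261ms=3/2b
11) 3165.829ms=21/2b +452.261ms=3/2b
Σ=12b of 12 (199bpm 3/8) — PASS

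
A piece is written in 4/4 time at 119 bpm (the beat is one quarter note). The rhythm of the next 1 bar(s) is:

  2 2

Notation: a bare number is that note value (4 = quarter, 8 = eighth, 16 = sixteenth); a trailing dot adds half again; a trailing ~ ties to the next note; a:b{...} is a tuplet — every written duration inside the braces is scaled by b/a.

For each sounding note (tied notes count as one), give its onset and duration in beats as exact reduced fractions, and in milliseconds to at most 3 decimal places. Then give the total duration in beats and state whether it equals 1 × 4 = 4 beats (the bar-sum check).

1) 0.0ms=0b +1008.403ms=2b
2) 1008.403ms=2b +1008.403ms=2b
Σ=4b of 4 (119bpm 4/4) — PASS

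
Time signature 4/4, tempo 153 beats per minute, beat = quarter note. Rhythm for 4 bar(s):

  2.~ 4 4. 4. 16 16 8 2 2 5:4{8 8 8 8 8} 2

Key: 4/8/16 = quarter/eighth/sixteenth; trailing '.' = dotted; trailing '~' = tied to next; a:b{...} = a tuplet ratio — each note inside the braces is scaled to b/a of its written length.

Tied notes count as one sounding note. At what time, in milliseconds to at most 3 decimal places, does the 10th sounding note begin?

note 10 onset = 62/5b = 4862.745ms

1. 0.0ms @ 0 + 1568.627ms (4)
2. 1568.627ms @ 4 + 588.235ms (3/2)
3. 2156.863ms @ 11/2 + 588.235ms (3/2)
4. 2745.098ms @ 7 + 98.039ms (1/4)
5. 2843.137ms @ 29/4 + 98.039ms (1/4)
6. 2941.176ms @ 15/2 + 196.078ms (1/2)
7. 3137.255ms @ 8 + 784.314ms (2)
8. 3921.569ms @ 10 + 784.314ms (2)
9. 4705.882ms @ 12 + 156.863ms (2/5)
10. 4862.745ms @ 62/5 + 156.863ms (2/5)
11. 5019.608ms @ 64/5 + 156.863ms (2/5)
12. 5176.471ms @ 66/5 + 156.863ms (2/5)
13. 5333.333ms @ 68/5 + 156.863ms (2/5)
14. 5490.196ms @ 14 + 784.314ms (2)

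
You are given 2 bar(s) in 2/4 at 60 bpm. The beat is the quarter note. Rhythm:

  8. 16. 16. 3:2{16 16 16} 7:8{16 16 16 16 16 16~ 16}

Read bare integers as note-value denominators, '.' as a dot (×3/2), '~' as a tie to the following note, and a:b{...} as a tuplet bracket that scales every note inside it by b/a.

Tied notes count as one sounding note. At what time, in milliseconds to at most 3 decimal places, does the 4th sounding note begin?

1. 0.0ms @ 0 + 750.0ms (3/4)
2. 750.0ms @ 3/4 + 375.0ms (3/8)
3. 1125.0ms @ 9/8 + 375.0ms (3/8)
4. 1500.0ms @ 3/2 + 166.667ms (1/6)
5. 1666.667ms @ 5/3 + 166.667ms (1/6)
6. 1833.333ms @ 11/6 + 166.667ms (1/6)
7. 2000.0ms @ 2 + 285.714ms (2/7)
8. 2285.714ms @ 16/7 + 285.714ms (2/7)
9. 2571.429ms @ 18/7 + 285.714ms (2/7)
10. 2857.143ms @ 20/7 + 285.714ms (2/7)
11. 3142.857ms @ 22/7 + 285.714ms (2/7)
12. 3428.571ms @ 24/7 + 571.429ms (4/7)

note 4 onset = 3/2b = 1500.0ms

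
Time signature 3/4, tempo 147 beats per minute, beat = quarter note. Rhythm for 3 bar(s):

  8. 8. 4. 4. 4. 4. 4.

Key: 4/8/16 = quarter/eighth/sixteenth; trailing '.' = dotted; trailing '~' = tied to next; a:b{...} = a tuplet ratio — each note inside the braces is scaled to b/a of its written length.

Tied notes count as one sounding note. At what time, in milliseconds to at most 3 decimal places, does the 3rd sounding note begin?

1. 0.0ms @ 0 + 306.122ms (3/4)
2. 306.122ms @ 3/4 + 306.122ms (3/4)
3. 612.245ms @ 3/2 + 612.245ms (3/2)
4. 1224.49ms @ 3 + 612.245ms (3/2)
5. 1836.735ms @ 9/2 + 612.245ms (3/2)
6. 2448.98ms @ 6 + 612.245ms (3/2)
7. 3061.224ms @ 15/2 + 612.245ms (3/2)

note 3 onset = 3/2b = 612.245ms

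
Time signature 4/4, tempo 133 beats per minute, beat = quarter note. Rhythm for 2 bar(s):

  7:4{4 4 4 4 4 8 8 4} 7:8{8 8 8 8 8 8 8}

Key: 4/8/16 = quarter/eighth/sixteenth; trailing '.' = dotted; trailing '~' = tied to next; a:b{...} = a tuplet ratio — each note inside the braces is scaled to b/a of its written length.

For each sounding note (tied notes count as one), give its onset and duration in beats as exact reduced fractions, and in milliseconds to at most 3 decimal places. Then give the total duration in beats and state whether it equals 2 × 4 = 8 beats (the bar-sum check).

1) 0.0ms=0b +257.787ms=4/7b
2) 257.787ms=4/7b +257.787ms=4/7b
3) 515.575ms=8/7b +257.787ms=4/7b
4) 773.362ms=12/7b +257.787ms=4/7b
5) 1031.149ms=16/7b +257.787ms=4/7b
6) 1288.937ms=20/7b +128.894ms=2/7b
7) 1417.83ms=22/7b +128.894ms=2/7b
8) 1546.724ms=24/7b +257.787ms=4/7b
9) 1804.511ms=4b +257.787ms=4/7b
10) 2062.299ms=32/7b +257.787ms=4/7b
11) 2320.086ms=36/7b +257.787ms=4/7b
12) 2577.873ms=40/7b +257.787ms=4/7b
13) 2835.661ms=44/7b +257.787ms=4/7b
14) 3093.448ms=48/7b +257.787ms=4/7b
15) 3351.235ms=52/7b +257.787ms=4/7b
Σ=8b of 8 (133bpm 4/4) — PASS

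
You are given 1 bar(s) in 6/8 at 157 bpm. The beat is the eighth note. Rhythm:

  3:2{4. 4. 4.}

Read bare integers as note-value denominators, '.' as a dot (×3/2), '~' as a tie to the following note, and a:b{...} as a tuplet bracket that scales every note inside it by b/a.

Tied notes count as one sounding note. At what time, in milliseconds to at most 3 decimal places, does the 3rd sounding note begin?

note 3 onset = 4b = 1528.662ms

1. 0.0ms @ 0 + 764.331ms (2)
2. 764.331ms @ 2 + 764.331ms (2)
3. 1528.662ms @ 4 + 764.331ms (2)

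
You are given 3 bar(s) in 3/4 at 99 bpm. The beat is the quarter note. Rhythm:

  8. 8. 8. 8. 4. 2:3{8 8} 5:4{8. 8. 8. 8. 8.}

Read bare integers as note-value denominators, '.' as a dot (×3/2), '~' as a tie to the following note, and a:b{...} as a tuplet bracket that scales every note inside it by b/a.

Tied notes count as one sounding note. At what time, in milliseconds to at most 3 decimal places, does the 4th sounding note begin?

note 4 onset = 9/4b = 1363.636ms

1. 0.0ms @ 0 + 454.545ms (3/4)
2. 454.545ms @ 3/4 + 454.545ms (3/4)
3. 909.091ms @ 3/2 + 454.545ms (3/4)
4. 1363.636ms @ 9/4 + 454.545ms (3/4)
5. 1818.182ms @ 3 + 909.091ms (3/2)
6. 2727.273ms @ 9/2 + 454.545ms (3/4)
7. 3181.818ms @ 21/4 + 454.545ms (3/4)
8. 3636.364ms @ 6 + 363.636ms (3/5)
9. 4000.0ms @ 33/5 + 363.636ms (3/5)
10. 4363.636ms @ 36/5 + 363.636ms (3/5)
11. 4727.273ms @ 39/5 + 363.636ms (3/5)
12. 5090.909ms @ 42/5 + 363.636ms (3/5)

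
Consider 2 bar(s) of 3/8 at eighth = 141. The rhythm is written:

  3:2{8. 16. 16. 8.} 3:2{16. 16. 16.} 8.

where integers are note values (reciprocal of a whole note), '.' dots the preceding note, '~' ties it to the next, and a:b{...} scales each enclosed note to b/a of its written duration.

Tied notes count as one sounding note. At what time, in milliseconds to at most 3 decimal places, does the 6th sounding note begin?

note 6 onset = 7/2b = 1489.362ms

1. 0.0ms @ 0 + 425.532ms (1)
2. 425.532ms @ 1 + 212.766ms (1/2)
3. 638.298ms @ 3/2 + 212.766ms (1/2)
4. 851.064ms @ 2 + 425.532ms (1)
5. 1276.596ms @ 3 + 212.766ms (1/2)
6. 1489.362ms @ 7/2 + 212.766ms (1/2)
7. 1702.128ms @ 4 + 212.766ms (1/2)
8. 1914.894ms @ 9/2 + 638.298ms (3/2)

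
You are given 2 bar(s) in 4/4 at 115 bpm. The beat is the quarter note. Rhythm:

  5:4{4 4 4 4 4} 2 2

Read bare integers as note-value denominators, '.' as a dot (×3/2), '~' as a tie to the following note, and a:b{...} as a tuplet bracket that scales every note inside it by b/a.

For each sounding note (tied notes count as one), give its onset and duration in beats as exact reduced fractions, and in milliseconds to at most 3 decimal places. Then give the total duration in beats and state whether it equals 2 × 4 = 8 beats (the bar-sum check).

1) 0.0ms=0b +417.391ms=4/5b
2) 417.391ms=4/5b +417.391ms=4/5b
3) 834.783ms=8/5b +417.391ms=4/5b
4) 1252.174ms=12/5b +417.391ms=4/5b
5) 1669.565ms=16/5b +417.391ms=4/5b
6) 2086.957ms=4b +1043.478ms=2b
7) 3130.435ms=6b +1043.478ms=2b
Σ=8b of 8 (115bpm 4/4) — PASS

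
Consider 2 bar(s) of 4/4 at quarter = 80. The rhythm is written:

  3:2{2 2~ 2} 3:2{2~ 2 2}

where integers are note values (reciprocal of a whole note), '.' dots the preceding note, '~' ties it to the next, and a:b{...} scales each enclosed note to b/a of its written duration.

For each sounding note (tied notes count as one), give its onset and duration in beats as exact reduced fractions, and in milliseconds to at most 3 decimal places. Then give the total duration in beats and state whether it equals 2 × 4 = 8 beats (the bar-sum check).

1) 0.0ms=0b +1000.0ms=4/3b
2) 1000.0ms=4/3b +2000.0ms=8/3b
3) 3000.0ms=4b +2000.0ms=8/3b
4) 5000.0ms=20/3b +1000.0ms=4/3b
Σ=8b of 8 (80bpm 4/4) — PASS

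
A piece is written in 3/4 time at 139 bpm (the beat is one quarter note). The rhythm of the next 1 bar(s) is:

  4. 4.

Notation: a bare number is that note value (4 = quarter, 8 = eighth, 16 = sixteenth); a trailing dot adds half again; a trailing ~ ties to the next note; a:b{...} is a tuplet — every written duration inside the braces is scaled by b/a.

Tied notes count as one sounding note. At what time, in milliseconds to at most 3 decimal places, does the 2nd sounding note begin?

1. 0.0ms @ 0 + 647.482ms (3/2)
2. 647.482ms @ 3/2 + 647.482ms (3/2)

note 2 onset = 3/2b = 647.482ms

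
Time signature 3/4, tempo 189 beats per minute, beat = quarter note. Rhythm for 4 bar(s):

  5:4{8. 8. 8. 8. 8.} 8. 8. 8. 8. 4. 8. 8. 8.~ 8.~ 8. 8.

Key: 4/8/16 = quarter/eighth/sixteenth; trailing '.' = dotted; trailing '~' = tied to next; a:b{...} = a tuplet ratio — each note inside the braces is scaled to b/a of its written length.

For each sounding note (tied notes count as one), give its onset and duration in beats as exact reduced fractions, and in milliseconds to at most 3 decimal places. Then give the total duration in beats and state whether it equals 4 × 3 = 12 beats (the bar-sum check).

1) 0.0ms=0b +190.476ms=3/5b
2) 190.476ms=3/5b +190.476ms=3/5b
3) 380.952ms=6/5b +190.476ms=3/5b
4) 571.429ms=9/5b +190.476ms=3/5b
5) 761.905ms=12/5b +190.476ms=3/5b
6) 952.381ms=3b +238.095ms=3/4b
7) 1190.476ms=15/4b +238.095ms=3/4b
8) 1428.571ms=9/2b +238.095ms=3/4b
9) 1666.667ms=21/4b +238.095ms=3/4b
10) 1904.762ms=6b +476.19ms=3/2b
11) 2380.952ms=15/2b +238.095ms=3/4b
12) 2619.048ms=33/4b +238.095ms=3/4b
13) 2857.143ms=9b +714.286ms=9/4b
14) 3571.429ms=45/4b +238.095ms=3/4b
Σ=12b of 12 (189bpm 3/4) — PASS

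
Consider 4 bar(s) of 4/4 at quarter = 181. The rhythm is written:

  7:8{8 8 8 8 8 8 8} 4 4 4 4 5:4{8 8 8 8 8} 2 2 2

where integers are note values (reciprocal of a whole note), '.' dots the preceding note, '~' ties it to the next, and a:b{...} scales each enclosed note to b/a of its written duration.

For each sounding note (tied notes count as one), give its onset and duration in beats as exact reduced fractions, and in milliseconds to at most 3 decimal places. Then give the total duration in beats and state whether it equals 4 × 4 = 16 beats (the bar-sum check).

1) 0.0ms=0b +189.424ms=4/7b
2) 189.424ms=4/7b +189.424ms=4/7b
3) 378.848ms=8/7b +189.424ms=4/7b
4) 568.272ms=12/7b +189.424ms=4/7b
5) 757.695ms=16/7b +189.424ms=4/7b
6) 947.119ms=20/7b +189.424ms=4/7b
7) 1136.543ms=24/7b +189.424ms=4/7b
8) 1325.967ms=4b +331.492ms=1b
9) 1657.459ms=5b +331.492ms=1b
10) 1988.95ms=6b +331.492ms=1b
11) 2320.442ms=7b +331.492ms=1b
12) 2651.934ms=8b +132.597ms=2/5b
13) 2784.53ms=42/5b +132.597ms=2/5b
14) 2917.127ms=44/5b +132.597ms=2/5b
15) 3049.724ms=46/5b +132.597ms=2/5b
16) 3182.32ms=48/5b +132.597ms=2/5b
17) 3314.917ms=10b +662.983ms=2b
18) 3977.901ms=12b +662.983ms=2b
19) 4640.884ms=14b +662.983ms=2b
Σ=16b of 16 (181bpm 4/4) — PASS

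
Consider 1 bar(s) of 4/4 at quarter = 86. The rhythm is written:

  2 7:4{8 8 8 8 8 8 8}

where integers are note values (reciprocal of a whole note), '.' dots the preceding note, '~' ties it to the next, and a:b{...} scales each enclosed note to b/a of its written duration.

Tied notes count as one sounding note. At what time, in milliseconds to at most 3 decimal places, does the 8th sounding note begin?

note 8 onset = 26/7b = 2591.362ms

1. 0.0ms @ 0 + 1395.349ms (2)
2. 1395.349ms @ 2 + 199.336ms (2/7)
3. 1594.684ms @ 16/7 + 199.336ms (2/7)
4. 1794.02ms @ 18/7 + 199.336ms (2/7)
5. 1993.355ms @ 20/7 + 199.336ms (2/7)
6. 2192.691ms @ 22/7 + 199.336ms (2/7)
7. 2392.027ms @ 24/7 + 199.336ms (2/7)
8. 2591.362ms @ 26/7 + 199.336ms (2/7)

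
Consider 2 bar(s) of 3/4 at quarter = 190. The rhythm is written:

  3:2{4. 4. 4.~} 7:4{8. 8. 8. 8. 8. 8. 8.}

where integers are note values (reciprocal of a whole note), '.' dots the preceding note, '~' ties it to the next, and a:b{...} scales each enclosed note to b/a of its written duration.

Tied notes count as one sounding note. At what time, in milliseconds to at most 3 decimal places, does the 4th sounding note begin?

note 4 onset = 24/7b = 1082.707ms

1. 0.0ms @ 0 + 315.789ms (1)
2. 315.789ms @ 1 + 315.789ms (1)
3. 631.579ms @ 2 + 451.128ms (10/7)
4. 1082.707ms @ 24/7 + 135.338ms (3/7)
5. 1218.045ms @ 27/7 + 135.338ms (3/7)
6. 1353.383ms @ 30/7 + 135.338ms (3/7)
7. 1488.722ms @ 33/7 + 135.338ms (3/7)
8. 1624.06ms @ 36/7 + 135.338ms (3/7)
9. 1759.398ms @ 39/7 + 135.338ms (3/7)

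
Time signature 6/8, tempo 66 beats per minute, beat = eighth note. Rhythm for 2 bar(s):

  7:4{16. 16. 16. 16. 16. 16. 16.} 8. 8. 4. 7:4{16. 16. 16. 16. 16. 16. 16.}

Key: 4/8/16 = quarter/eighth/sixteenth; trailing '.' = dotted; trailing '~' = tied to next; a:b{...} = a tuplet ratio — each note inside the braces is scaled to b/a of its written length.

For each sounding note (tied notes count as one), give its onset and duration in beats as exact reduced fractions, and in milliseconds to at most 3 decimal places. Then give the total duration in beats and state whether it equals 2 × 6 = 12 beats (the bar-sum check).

1) 0.0ms=0b +389.61ms=3/7b
2) 389.61ms=3/7b +389.61ms=3/7b
3) 779.221ms=6/7b +389.61ms=3/7b
4) 1168.831ms=9/7b +389.61ms=3/7b
5) 1558.442ms=12/7b +389.61ms=3/7b
6) 1948.052ms=15/7b +389.61ms=3/7b
7) 2337.662ms=18/7b +389.61ms=3/7b
8) 2727.273ms=3b +1363.636ms=3/2b
9) 4090.909ms=9/2b +1363.636ms=3/2b
10) 5454.545ms=6b +2727.273ms=3b
11) 8181.818ms=9b +389.61ms=3/7b
12) 8571.429ms=66/7b +389.61ms=3/7b
13) 8961.039ms=69/7b +389.61ms=3/7b
14) 9350.649ms=72/7b +389.61ms=3/7b
15) 9740.26ms=75/7b +389.61ms=3/7b
16) 10129.87ms=78/7b +389.61ms=3/7b
17) 10519.481ms=81/7b +389.61ms=3/7b
Σ=12b of 12 (66bpm 6/8) — PASS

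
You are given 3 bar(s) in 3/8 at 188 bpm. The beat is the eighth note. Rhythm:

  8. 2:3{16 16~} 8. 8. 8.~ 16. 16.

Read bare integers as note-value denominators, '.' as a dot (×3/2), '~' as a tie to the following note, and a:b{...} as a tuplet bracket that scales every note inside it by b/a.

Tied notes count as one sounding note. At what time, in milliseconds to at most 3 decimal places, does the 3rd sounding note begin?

1. 0.0ms @ 0 + 478.723ms (3/2)
2. 478.723ms @ 3/2 + 239.362ms (3/4)
3. 718.085ms @ 9/4 + 718.085ms (9/4)
4. 1436.17ms @ 9/2 + 478.723ms (3/2)
5. 1914.894ms @ 6 + 718.085ms (9/4)
6. 2632.979ms @ 33/4 + 239.362ms (3/4)

note 3 onset = 9/4b = 718.085ms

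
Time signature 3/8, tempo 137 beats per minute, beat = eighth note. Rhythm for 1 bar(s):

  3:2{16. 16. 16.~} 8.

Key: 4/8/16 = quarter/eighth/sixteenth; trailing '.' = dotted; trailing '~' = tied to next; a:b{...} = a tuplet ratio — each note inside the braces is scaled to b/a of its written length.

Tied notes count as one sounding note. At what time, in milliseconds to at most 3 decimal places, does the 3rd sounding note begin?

note 3 onset = 1b = 437.956ms

1. 0.0ms @ 0 + 218.978ms (1/2)
2. 218.978ms @ 1/2 + 218.978ms (1/2)
3. 437.956ms @ 1 + 875.912ms (2)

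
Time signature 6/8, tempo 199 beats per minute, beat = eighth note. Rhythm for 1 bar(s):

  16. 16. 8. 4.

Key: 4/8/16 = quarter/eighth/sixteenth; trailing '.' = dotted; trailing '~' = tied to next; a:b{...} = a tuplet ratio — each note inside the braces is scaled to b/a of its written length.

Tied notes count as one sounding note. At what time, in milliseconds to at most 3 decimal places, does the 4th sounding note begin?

note 4 onset = 3b = 904.523ms

1. 0.0ms @ 0 + 226.131ms (3/4)
2. 226.131ms @ 3/4 + 226.131ms (3/4)
3. 452.261ms @ 3/2 + 452.261ms (3/2)
4. 904.523ms @ 3 + 904.523ms (3)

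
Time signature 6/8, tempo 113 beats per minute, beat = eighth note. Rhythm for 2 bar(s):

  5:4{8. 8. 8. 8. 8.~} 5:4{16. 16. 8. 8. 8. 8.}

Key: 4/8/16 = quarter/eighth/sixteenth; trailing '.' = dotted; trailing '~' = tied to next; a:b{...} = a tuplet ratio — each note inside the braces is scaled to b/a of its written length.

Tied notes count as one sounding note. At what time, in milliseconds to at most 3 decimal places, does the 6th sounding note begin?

note 6 onset = 33/5b = 3504.425ms

1. 0.0ms @ 0 + 637.168ms (6/5)
2. 637.168ms @ 6/5 + 637.168ms (6/5)
3. 1274.336ms @ 12/5 + 637.168ms (6/5)
4. 1911.504ms @ 18/5 + 637.168ms (6/5)
5. 2548.673ms @ 24/5 + 955.752ms (9/5)
6. 3504.425ms @ 33/5 + 318.584ms (3/5)
7. 3823.009ms @ 36/5 + 637.168ms (6/5)
8. 4460.177ms @ 42/5 + 637.168ms (6/5)
9. 5097.345ms @ 48/5 + 637.168ms (6/5)
10. 5734.513ms @ 54/5 + 637.168ms (6/5)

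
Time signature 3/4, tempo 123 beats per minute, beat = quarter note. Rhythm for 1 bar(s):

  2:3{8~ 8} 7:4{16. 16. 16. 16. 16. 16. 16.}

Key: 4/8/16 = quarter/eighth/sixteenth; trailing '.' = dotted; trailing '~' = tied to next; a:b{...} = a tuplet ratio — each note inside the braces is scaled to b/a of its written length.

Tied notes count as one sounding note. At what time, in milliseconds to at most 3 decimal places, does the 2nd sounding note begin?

note 2 onset = 3/2b = 731.707ms

1. 0.0ms @ 0 + 731.707ms (3/2)
2. 731.707ms @ 3/2 + 104.53ms (3/14)
3. 836.237ms @ 12/7 + 104.53ms (3/14)
4. 940.767ms @ 27/14 + 104.53ms (3/14)
5. 1045.296ms @ 15/7 + 104.53ms (3/14)
6. 1149.826ms @ 33/14 + 104.53ms (3/14)
7. 1254.355ms @ 18/7 + 104.53ms (3/14)
8. 1358.885ms @ 39/14 + 104.53ms (3/14)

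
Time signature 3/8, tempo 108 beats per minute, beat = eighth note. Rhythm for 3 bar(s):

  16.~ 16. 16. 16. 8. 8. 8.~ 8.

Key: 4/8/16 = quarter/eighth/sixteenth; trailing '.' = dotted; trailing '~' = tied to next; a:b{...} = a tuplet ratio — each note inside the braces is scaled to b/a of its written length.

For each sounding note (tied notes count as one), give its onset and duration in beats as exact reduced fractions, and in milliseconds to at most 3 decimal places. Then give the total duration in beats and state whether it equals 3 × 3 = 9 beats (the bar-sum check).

1) 0.0ms=0b +833.333ms=3/2b
2) 833.333ms=3/2b +416.667ms=3/4b
3) 1250.0ms=9/4b +416.667ms=3/4b
4) 1666.667ms=3b +833.333ms=3/2b
5) 2500.0ms=9/2b +833.333ms=3/2b
6) 3333.333ms=6b +1666.667ms=3b
Σ=9b of 9 (108bpm 3/8) — PASS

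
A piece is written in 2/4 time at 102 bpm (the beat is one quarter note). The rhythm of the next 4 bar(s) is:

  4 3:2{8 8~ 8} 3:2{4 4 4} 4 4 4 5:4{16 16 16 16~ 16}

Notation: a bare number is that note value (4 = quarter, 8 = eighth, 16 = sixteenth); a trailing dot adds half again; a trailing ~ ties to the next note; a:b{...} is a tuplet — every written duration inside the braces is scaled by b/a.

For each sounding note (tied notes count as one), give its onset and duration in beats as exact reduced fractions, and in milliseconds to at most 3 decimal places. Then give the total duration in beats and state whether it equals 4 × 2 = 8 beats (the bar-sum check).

1) 0.0ms=0b +588.235ms=1b
2) 588.235ms=1b +196.078ms=1/3b
3) 784.314ms=4/3b +392.157ms=2/3b
4) 1176.471ms=2b +392.157ms=2/3b
5) 1568.627ms=8/3b +392.157ms=2/3b
6) 1960.784ms=10/3b +392.157ms=2/3b
7) 2352.941ms=4b +588.235ms=1b
8) 2941.176ms=5b +588.235ms=1b
9) 3529.412ms=6b +588.235ms=1b
10) 4117.647ms=7b +117.647ms=1/5b
11) 4235.294ms=36/5b +117.647ms=1/5b
12) 4352.941ms=37/5b +117.647ms=1/5b
13) 4470.588ms=38/5b +235.294ms=2/5b
Σ=8b of 8 (102bpm 2/4) — PASS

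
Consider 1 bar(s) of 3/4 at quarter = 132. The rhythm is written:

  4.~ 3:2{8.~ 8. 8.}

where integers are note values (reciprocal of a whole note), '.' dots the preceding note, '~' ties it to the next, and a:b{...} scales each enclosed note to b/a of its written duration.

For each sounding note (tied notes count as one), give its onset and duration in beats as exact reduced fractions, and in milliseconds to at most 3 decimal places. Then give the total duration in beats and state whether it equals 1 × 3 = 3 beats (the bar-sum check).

1) 0.0ms=0b +1136.364ms=5/2b
2) 1136.364ms=5/2b +227.273ms=1/2b
Σ=3b of 3 (132bpm 3/4) — PASS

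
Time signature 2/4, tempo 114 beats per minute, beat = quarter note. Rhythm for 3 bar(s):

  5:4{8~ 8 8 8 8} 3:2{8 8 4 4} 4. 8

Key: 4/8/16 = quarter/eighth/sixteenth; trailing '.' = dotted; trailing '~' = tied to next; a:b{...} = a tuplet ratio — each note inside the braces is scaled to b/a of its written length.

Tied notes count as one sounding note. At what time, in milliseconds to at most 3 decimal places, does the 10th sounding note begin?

note 10 onset = 11/2b = 2894.737ms

1. 0.0ms @ 0 + 421.053ms (4/5)
2. 421.053ms @ 4/5 + 210.526ms (2/5)
3. 631.579ms @ 6/5 + 210.526ms (2/5)
4. 842.105ms @ 8/5 + 210.526ms (2/5)
5. 1052.632ms @ 2 + 175.439ms (1/3)
6. 1228.07ms @ 7/3 + 175.439ms (1/3)
7. 1403.509ms @ 8/3 + 350.877ms (2/3)
8. 1754.386ms @ 10/3 + 350.877ms (2/3)
9. 2105.263ms @ 4 + 789.474ms (3/2)
10. 2894.737ms @ 11/2 + 263.158ms (1/2)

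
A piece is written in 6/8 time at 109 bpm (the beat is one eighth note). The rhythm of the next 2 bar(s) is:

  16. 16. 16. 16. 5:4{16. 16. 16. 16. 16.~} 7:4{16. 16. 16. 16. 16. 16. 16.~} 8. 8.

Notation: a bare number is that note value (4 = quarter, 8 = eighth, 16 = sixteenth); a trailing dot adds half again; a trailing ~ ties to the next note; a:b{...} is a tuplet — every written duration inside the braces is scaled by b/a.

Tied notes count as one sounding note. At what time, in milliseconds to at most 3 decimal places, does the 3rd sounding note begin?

1. 0.0ms @ 0 + 412.844ms (3/4)
2. 412.844ms @ 3/4 + 412.844ms (3/4)
3. 825.688ms @ 3/2 + 412.844ms (3/4)
4. 1238.532ms @ 9/4 + 412.844ms (3/4)
5. 1651.376ms @ 3 + 330.275ms (3/5)
6. 1981.651ms @ 18/5 + 330.275ms (3/5)
7. 2311.927ms @ 21/5 + 330.275ms (3/5)
8. 2642.202ms @ 24/5 + 330.275ms (3/5)
9. 2972.477ms @ 27/5 + 566.186ms (36/35)
10. 3538.663ms @ 45/7 + 235.911ms (3/7)
11. 3774.574ms @ 48/7 + 235.911ms (3/7)
12. 4010.485ms @ 51/7 + 235.911ms (3/7)
13. 4246.396ms @ 54/7 + 235.911ms (3/7)
14. 4482.307ms @ 57/7 + 235.911ms (3/7)
15. 4718.218ms @ 60/7 + 1061.599ms (27/14)
16. 5779.817ms @ 21/2 + 825.688ms (3/2)

note 3 onset = 3/2b = 825.688ms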